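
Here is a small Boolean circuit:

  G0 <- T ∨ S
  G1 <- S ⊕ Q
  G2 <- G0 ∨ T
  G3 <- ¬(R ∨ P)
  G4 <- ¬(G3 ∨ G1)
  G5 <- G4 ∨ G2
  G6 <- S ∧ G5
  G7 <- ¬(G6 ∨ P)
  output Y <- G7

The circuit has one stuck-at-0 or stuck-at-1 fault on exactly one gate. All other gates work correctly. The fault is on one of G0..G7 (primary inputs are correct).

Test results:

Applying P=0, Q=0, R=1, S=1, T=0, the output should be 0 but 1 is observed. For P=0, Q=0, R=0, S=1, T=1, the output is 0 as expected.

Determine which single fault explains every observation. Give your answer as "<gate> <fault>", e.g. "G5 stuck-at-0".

G0 stuck-at-0

Fault-free values for test 1 (P=0, Q=0, R=1, S=1, T=0): G0=1, G1=1, G2=1, G3=0, G4=0, G5=1, G6=1, G7=0, giving Y=0. Observed 1.
Test 1: faults giving observed 1 are {G0 stuck-at-0, G2 stuck-at-0, G5 stuck-at-0, G6 stuck-at-0, G7 stuck-at-1}.
Test 2 (P=0, Q=0, R=0, S=1, T=1): fault-free G0=1, G1=1, G2=1, G3=1, G4=0, G5=1, G6=1, G7=0 → 0; observed 0. Eliminates G2 stuck-at-0, G5 stuck-at-0, G6 stuck-at-0, G7 stuck-at-1.
Only G0 stuck-at-0 is consistent with every test.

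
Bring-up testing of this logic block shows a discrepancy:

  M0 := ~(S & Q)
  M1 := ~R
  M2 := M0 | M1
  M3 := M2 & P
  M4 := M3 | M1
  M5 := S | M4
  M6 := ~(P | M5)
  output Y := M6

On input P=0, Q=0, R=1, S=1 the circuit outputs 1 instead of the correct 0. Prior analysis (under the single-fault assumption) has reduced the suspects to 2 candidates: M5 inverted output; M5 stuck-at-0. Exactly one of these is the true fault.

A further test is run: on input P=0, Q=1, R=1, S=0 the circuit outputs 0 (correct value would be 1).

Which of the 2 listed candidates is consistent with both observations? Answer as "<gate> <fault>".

M5 inverted output

Evaluate each candidate on input P=0, Q=1, R=1, S=0:
  M5 inverted output: M0=1, M1=0, M2=1, M3=0, M4=0, M5=1 [inverted output], M6=0 → 0 — matches
  M5 stuck-at-0: M0=1, M1=0, M2=1, M3=0, M4=0, M5=0 [stuck-at-0], M6=1 → 1 — eliminated
Only M5 inverted output reproduces the observed 0.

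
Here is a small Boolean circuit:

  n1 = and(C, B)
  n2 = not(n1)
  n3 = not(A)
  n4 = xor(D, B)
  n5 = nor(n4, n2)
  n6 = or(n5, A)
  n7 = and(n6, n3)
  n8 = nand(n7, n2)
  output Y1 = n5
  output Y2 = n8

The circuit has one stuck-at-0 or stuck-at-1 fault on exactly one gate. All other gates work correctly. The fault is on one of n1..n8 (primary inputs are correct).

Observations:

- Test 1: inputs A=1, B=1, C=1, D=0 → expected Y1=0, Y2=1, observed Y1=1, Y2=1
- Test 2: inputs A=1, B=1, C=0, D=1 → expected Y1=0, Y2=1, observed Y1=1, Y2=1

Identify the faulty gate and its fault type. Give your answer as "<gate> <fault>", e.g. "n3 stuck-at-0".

Fault-free values for test 1 (A=1, B=1, C=1, D=0): n1=1, n2=0, n3=0, n4=1, n5=0, n6=1, n7=0, n8=1, giving Y1=0, Y2=1. Observed Y1=1, Y2=1.
Test 1: faults giving observed Y1=1, Y2=1 are {n4 stuck-at-0, n5 stuck-at-1}.
Test 2 (A=1, B=1, C=0, D=1): fault-free n1=0, n2=1, n3=0, n4=0, n5=0, n6=1, n7=0, n8=1 → Y1=0, Y2=1; observed Y1=1, Y2=1. Eliminates n4 stuck-at-0.
Only n5 stuck-at-1 is consistent with every test.

n5 stuck-at-1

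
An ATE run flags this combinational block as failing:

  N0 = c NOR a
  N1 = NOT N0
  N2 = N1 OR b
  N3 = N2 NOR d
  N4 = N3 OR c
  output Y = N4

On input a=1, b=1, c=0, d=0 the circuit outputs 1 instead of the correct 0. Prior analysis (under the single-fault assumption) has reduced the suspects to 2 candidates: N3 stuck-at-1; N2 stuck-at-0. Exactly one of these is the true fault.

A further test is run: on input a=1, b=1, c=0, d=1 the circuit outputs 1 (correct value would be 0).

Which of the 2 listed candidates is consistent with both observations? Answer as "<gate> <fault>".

N3 stuck-at-1

Evaluate each candidate on input a=1, b=1, c=0, d=1:
  N3 stuck-at-1: N0=0, N1=1, N2=1, N3=1 [stuck-at-1], N4=1 → 1 — matches
  N2 stuck-at-0: N0=0, N1=1, N2=0 [stuck-at-0], N3=0, N4=0 → 0 — eliminated
Only N3 stuck-at-1 reproduces the observed 1.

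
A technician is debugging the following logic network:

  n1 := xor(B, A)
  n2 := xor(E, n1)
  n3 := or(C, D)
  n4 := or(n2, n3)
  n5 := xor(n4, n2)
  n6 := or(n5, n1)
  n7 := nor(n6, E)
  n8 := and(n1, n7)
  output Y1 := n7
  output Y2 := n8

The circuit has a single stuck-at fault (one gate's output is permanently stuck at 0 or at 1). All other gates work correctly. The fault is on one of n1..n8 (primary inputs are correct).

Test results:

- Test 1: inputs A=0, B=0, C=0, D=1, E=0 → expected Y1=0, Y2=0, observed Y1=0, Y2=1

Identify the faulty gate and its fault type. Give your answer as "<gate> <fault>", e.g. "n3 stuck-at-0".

Fault-free values for test 1 (A=0, B=0, C=0, D=1, E=0): n1=0, n2=0, n3=1, n4=1, n5=1, n6=1, n7=0, n8=0, giving Y1=0, Y2=0. Observed Y1=0, Y2=1.
Test 1: faults giving observed Y1=0, Y2=1 are {n8 stuck-at-1}.
Only n8 stuck-at-1 is consistent with every test.

n8 stuck-at-1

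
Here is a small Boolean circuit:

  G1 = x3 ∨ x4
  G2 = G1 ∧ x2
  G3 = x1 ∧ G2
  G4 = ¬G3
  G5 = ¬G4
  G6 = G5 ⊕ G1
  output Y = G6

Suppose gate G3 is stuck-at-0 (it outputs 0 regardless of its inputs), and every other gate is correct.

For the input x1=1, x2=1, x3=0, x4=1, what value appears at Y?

1

Propagate with G3 forced: G1=1, G2=1, G3=0 [stuck-at-0], G4=1, G5=0, G6=1.
So Y = 1. (Without the fault it would be 0.)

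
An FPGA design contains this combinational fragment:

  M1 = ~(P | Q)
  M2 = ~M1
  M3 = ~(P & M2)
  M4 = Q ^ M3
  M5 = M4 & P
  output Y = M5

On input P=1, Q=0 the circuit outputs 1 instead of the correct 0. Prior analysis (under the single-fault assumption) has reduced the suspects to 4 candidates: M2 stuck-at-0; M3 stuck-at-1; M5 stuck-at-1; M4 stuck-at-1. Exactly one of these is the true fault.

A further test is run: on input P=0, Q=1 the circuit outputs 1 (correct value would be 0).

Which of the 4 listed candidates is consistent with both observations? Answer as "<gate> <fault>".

M5 stuck-at-1

Evaluate each candidate on input P=0, Q=1:
  M2 stuck-at-0: M1=0, M2=0 [stuck-at-0], M3=1, M4=0, M5=0 → 0 — eliminated
  M3 stuck-at-1: M1=0, M2=1, M3=1 [stuck-at-1], M4=0, M5=0 → 0 — eliminated
  M5 stuck-at-1: M1=0, M2=1, M3=1, M4=0, M5=1 [stuck-at-1] → 1 — matches
  M4 stuck-at-1: M1=0, M2=1, M3=1, M4=1 [stuck-at-1], M5=0 → 0 — eliminated
Only M5 stuck-at-1 reproduces the observed 1.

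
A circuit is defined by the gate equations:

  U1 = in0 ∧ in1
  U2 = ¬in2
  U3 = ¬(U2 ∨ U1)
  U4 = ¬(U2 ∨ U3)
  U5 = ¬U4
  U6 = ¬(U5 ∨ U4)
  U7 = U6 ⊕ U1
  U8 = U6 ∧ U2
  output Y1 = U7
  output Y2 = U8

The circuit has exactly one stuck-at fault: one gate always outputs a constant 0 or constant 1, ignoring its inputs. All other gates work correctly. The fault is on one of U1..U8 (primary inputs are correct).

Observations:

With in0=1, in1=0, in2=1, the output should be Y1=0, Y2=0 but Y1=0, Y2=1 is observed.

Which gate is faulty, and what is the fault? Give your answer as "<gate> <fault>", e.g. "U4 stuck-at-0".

U8 stuck-at-1

Fault-free values for test 1 (in0=1, in1=0, in2=1): U1=0, U2=0, U3=1, U4=0, U5=1, U6=0, U7=0, U8=0, giving Y1=0, Y2=0. Observed Y1=0, Y2=1.
Test 1: faults giving observed Y1=0, Y2=1 are {U8 stuck-at-1}.
Only U8 stuck-at-1 is consistent with every test.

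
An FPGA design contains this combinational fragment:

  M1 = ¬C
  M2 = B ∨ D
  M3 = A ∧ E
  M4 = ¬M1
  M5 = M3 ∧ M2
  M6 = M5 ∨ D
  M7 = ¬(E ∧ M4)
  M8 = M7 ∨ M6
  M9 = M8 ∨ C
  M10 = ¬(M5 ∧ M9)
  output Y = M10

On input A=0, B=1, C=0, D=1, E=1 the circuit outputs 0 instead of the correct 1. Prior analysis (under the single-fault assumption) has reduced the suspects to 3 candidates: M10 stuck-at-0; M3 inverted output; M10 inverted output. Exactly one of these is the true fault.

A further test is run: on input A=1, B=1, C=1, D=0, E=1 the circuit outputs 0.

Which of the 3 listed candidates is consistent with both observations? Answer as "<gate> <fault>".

Evaluate each candidate on input A=1, B=1, C=1, D=0, E=1:
  M10 stuck-at-0: M1=0, M2=1, M3=1, M4=1, M5=1, M6=1, M7=0, M8=1, M9=1, M10=0 [stuck-at-0] → 0 — matches
  M3 inverted output: M1=0, M2=1, M3=0 [inverted output], M4=1, M5=0, M6=0, M7=0, M8=0, M9=1, M10=1 → 1 — eliminated
  M10 inverted output: M1=0, M2=1, M3=1, M4=1, M5=1, M6=1, M7=0, M8=1, M9=1, M10=1 [inverted output] → 1 — eliminated
Only M10 stuck-at-0 reproduces the observed 0.

M10 stuck-at-0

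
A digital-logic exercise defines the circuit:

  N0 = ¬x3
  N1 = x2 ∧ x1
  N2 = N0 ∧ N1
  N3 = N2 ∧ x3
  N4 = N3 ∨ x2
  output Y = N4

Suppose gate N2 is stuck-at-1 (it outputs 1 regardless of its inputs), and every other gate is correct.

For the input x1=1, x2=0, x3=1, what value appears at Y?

1

Propagate with N2 forced: N0=0, N1=0, N2=1 [stuck-at-1], N3=1, N4=1.
So Y = 1. (Without the fault it would be 0.)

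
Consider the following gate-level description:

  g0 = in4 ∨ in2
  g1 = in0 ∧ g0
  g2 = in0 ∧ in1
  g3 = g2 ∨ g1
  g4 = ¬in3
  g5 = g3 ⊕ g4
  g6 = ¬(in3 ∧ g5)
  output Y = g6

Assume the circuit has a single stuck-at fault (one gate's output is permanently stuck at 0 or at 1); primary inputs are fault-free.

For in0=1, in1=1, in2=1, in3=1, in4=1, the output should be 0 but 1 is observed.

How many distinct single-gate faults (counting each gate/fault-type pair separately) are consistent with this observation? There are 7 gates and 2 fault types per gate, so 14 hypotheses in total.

4

Fault-free: g0=1, g1=1, g2=1, g3=1, g4=0, g5=1, g6=0 → 0. Observed 1.
  g0 stuck-at-0: output 0 ✗
  g0 stuck-at-1: output 0 ✗
  g1 stuck-at-0: output 0 ✗
  g1 stuck-at-1: output 0 ✗
  g2 stuck-at-0: output 0 ✗
  g2 stuck-at-1: output 0 ✗
  g3 stuck-at-0: output 1 ✓
  g3 stuck-at-1: output 0 ✗
  g4 stuck-at-0: output 0 ✗
  g4 stuck-at-1: output 1 ✓
  g5 stuck-at-0: output 1 ✓
  g5 stuck-at-1: output 0 ✗
  g6 stuck-at-0: output 0 ✗
  g6 stuck-at-1: output 1 ✓
Consistent faults: {g3 stuck-at-0, g4 stuck-at-1, g5 stuck-at-0, g6 stuck-at-1} — 4 in all.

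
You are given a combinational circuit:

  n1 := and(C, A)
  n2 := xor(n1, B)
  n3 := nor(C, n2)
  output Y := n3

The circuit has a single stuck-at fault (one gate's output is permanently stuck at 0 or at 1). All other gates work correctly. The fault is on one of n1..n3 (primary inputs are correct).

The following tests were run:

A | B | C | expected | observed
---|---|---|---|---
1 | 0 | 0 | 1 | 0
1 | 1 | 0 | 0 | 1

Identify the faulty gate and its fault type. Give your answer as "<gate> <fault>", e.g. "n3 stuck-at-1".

n1 stuck-at-1

Fault-free values for test 1 (A=1, B=0, C=0): n1=0, n2=0, n3=1, giving Y=1. Observed 0.
Test 1: faults giving observed 0 are {n1 stuck-at-1, n2 stuck-at-1, n3 stuck-at-0}.
Test 2 (A=1, B=1, C=0): fault-free n1=0, n2=1, n3=0 → 0; observed 1. Eliminates n2 stuck-at-1, n3 stuck-at-0.
Only n1 stuck-at-1 is consistent with every test.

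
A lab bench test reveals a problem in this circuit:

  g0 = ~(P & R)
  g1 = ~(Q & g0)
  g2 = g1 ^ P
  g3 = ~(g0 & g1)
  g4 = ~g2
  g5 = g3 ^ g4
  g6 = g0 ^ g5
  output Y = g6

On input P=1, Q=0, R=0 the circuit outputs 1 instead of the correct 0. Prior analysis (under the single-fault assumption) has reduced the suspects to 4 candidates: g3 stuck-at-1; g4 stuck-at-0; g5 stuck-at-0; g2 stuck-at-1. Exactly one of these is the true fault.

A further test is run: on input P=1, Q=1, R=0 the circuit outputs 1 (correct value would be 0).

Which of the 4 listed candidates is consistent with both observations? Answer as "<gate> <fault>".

g5 stuck-at-0

Evaluate each candidate on input P=1, Q=1, R=0:
  g3 stuck-at-1: g0=1, g1=0, g2=1, g3=1 [stuck-at-1], g4=0, g5=1, g6=0 → 0 — eliminated
  g4 stuck-at-0: g0=1, g1=0, g2=1, g3=1, g4=0 [stuck-at-0], g5=1, g6=0 → 0 — eliminated
  g5 stuck-at-0: g0=1, g1=0, g2=1, g3=1, g4=0, g5=0 [stuck-at-0], g6=1 → 1 — matches
  g2 stuck-at-1: g0=1, g1=0, g2=1 [stuck-at-1], g3=1, g4=0, g5=1, g6=0 → 0 — eliminated
Only g5 stuck-at-0 reproduces the observed 1.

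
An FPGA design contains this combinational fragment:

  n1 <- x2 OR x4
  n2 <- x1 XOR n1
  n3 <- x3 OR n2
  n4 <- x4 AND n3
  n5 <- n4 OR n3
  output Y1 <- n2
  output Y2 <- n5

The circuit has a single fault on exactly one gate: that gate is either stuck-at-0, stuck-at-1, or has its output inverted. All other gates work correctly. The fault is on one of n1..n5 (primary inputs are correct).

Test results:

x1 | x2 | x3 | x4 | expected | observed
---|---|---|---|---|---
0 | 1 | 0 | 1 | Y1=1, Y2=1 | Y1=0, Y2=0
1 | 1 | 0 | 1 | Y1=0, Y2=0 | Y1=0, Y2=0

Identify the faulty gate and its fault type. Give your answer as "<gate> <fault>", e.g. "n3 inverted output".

n2 stuck-at-0

Fault-free values for test 1 (x1=0, x2=1, x3=0, x4=1): n1=1, n2=1, n3=1, n4=1, n5=1, giving Y1=1, Y2=1. Observed Y1=0, Y2=0.
Test 1: faults giving observed Y1=0, Y2=0 are {n1 stuck-at-0, n1 inverted output, n2 stuck-at-0, n2 inverted output}.
Test 2 (x1=1, x2=1, x3=0, x4=1): fault-free n1=1, n2=0, n3=0, n4=0, n5=0 → Y1=0, Y2=0; observed Y1=0, Y2=0. Eliminates n1 stuck-at-0, n1 inverted output, n2 inverted output.
Only n2 stuck-at-0 is consistent with every test.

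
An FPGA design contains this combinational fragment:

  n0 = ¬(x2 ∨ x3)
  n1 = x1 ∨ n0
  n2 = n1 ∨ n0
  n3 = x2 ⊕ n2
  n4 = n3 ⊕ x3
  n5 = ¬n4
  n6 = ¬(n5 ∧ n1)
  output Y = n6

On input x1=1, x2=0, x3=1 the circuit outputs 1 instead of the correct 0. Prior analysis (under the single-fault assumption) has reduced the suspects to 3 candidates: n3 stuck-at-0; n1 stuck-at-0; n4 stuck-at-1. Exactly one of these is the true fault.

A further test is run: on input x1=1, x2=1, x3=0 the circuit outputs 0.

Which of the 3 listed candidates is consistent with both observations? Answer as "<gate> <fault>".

Evaluate each candidate on input x1=1, x2=1, x3=0:
  n3 stuck-at-0: n0=0, n1=1, n2=1, n3=0 [stuck-at-0], n4=0, n5=1, n6=0 → 0 — matches
  n1 stuck-at-0: n0=0, n1=0 [stuck-at-0], n2=0, n3=1, n4=1, n5=0, n6=1 → 1 — eliminated
  n4 stuck-at-1: n0=0, n1=1, n2=1, n3=0, n4=1 [stuck-at-1], n5=0, n6=1 → 1 — eliminated
Only n3 stuck-at-0 reproduces the observed 0.

n3 stuck-at-0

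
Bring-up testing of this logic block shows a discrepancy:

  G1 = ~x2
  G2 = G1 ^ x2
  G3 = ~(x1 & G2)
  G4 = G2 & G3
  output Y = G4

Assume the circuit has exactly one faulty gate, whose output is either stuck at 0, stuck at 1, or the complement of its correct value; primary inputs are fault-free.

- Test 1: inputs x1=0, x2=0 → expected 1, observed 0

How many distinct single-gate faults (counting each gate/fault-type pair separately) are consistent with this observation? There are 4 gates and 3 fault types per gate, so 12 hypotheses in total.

Fault-free: G1=1, G2=1, G3=1, G4=1 → 1. Observed 0.
  G1 stuck-at-0: output 0 ✓
  G1 stuck-at-1: output 1 ✗
  G1 inverted output: output 0 ✓
  G2 stuck-at-0: output 0 ✓
  G2 stuck-at-1: output 1 ✗
  G2 inverted output: output 0 ✓
  G3 stuck-at-0: output 0 ✓
  G3 stuck-at-1: output 1 ✗
  G3 inverted output: output 0 ✓
  G4 stuck-at-0: output 0 ✓
  G4 stuck-at-1: output 1 ✗
  G4 inverted output: output 0 ✓
Consistent faults: {G1 stuck-at-0, G1 inverted output, G2 stuck-at-0, G2 inverted output, G3 stuck-at-0, G3 inverted output, G4 stuck-at-0, G4 inverted output} — 8 in all.

8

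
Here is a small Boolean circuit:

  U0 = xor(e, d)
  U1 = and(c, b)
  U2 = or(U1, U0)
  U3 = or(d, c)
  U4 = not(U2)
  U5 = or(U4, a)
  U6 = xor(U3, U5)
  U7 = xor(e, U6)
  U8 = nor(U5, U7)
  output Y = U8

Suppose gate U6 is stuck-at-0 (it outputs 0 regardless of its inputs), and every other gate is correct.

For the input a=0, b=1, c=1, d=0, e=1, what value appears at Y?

0

Propagate with U6 forced: U0=1, U1=1, U2=1, U3=1, U4=0, U5=0, U6=0 [stuck-at-0], U7=1, U8=0.
So Y = 0. (Without the fault it would be 1.)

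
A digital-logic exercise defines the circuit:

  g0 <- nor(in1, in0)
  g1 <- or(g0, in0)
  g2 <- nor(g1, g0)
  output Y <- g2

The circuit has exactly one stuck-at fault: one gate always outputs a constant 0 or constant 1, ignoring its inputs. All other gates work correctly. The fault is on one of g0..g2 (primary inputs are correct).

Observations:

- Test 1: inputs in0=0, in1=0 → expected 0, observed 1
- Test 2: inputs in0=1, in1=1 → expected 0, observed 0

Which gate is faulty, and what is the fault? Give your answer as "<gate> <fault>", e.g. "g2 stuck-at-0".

Fault-free values for test 1 (in0=0, in1=0): g0=1, g1=1, g2=0, giving Y=0. Observed 1.
Test 1: faults giving observed 1 are {g0 stuck-at-0, g2 stuck-at-1}.
Test 2 (in0=1, in1=1): fault-free g0=0, g1=1, g2=0 → 0; observed 0. Eliminates g2 stuck-at-1.
Only g0 stuck-at-0 is consistent with every test.

g0 stuck-at-0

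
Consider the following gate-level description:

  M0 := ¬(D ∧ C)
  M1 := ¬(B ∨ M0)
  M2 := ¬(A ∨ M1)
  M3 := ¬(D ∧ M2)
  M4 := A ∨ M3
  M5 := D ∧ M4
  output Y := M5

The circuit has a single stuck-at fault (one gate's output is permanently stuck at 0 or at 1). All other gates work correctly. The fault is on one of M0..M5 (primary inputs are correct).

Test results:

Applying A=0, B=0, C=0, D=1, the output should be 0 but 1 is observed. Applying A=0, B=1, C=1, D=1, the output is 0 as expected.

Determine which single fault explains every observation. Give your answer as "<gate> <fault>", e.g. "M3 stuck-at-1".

M0 stuck-at-0

Fault-free values for test 1 (A=0, B=0, C=0, D=1): M0=1, M1=0, M2=1, M3=0, M4=0, M5=0, giving Y=0. Observed 1.
Test 1: faults giving observed 1 are {M0 stuck-at-0, M1 stuck-at-1, M2 stuck-at-0, M3 stuck-at-1, M4 stuck-at-1, M5 stuck-at-1}.
Test 2 (A=0, B=1, C=1, D=1): fault-free M0=0, M1=0, M2=1, M3=0, M4=0, M5=0 → 0; observed 0. Eliminates M1 stuck-at-1, M2 stuck-at-0, M3 stuck-at-1, M4 stuck-at-1, M5 stuck-at-1.
Only M0 stuck-at-0 is consistent with every test.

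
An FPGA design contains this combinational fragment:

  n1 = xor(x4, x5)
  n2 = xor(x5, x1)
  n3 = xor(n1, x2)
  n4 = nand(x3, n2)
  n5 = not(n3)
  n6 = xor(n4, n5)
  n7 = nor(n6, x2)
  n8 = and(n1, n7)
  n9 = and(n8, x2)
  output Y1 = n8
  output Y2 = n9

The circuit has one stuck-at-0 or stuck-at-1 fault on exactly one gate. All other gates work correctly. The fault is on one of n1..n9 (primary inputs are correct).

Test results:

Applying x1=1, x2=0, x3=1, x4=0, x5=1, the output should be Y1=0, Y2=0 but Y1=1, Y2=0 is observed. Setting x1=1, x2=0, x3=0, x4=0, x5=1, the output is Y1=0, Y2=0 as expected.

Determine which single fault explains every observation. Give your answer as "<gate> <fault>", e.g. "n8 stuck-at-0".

Fault-free values for test 1 (x1=1, x2=0, x3=1, x4=0, x5=1): n1=1, n2=0, n3=1, n4=1, n5=0, n6=1, n7=0, n8=0, n9=0, giving Y1=0, Y2=0. Observed Y1=1, Y2=0.
Test 1: faults giving observed Y1=1, Y2=0 are {n2 stuck-at-1, n3 stuck-at-0, n4 stuck-at-0, n5 stuck-at-1, n6 stuck-at-0, n7 stuck-at-1, n8 stuck-at-1}.
Test 2 (x1=1, x2=0, x3=0, x4=0, x5=1): fault-free n1=1, n2=0, n3=1, n4=1, n5=0, n6=1, n7=0, n8=0, n9=0 → Y1=0, Y2=0; observed Y1=0, Y2=0. Eliminates n3 stuck-at-0, n4 stuck-at-0, n5 stuck-at-1, n6 stuck-at-0, n7 stuck-at-1, n8 stuck-at-1.
Only n2 stuck-at-1 is consistent with every test.

n2 stuck-at-1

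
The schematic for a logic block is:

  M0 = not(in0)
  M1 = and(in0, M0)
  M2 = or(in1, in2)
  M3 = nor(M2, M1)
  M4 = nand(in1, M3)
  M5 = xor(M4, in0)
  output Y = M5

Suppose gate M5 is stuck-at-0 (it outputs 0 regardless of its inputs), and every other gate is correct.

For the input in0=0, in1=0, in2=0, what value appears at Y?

Propagate with M5 forced: M0=1, M1=0, M2=0, M3=1, M4=1, M5=0 [stuck-at-0].
So Y = 0. (Without the fault it would be 1.)

0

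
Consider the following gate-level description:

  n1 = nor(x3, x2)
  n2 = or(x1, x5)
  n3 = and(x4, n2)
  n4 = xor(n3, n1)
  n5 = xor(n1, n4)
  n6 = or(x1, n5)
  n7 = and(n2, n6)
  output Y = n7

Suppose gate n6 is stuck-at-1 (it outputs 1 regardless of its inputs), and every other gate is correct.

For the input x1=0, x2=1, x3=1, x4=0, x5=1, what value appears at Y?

Propagate with n6 forced: n1=0, n2=1, n3=0, n4=0, n5=0, n6=1 [stuck-at-1], n7=1.
So Y = 1. (Without the fault it would be 0.)

1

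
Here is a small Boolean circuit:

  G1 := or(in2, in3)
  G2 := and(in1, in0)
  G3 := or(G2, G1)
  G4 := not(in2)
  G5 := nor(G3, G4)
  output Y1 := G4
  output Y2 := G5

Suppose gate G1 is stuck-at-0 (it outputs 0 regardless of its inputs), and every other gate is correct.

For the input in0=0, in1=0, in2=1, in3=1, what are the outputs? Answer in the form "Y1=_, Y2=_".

Propagate with G1 forced: G1=0 [stuck-at-0], G2=0, G3=0, G4=0, G5=1.
So the outputs are Y1=0, Y2=1. (Without the fault they would be Y1=0, Y2=0.)

Y1=0, Y2=1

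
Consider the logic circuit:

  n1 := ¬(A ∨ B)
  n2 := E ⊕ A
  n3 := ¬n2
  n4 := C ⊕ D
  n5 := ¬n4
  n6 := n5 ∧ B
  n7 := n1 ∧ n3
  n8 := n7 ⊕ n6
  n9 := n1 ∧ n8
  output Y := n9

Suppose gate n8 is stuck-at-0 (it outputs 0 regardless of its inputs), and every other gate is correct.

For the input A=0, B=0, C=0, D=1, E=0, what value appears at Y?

0

Propagate with n8 forced: n1=1, n2=0, n3=1, n4=1, n5=0, n6=0, n7=1, n8=0 [stuck-at-0], n9=0.
So Y = 0. (Without the fault it would be 1.)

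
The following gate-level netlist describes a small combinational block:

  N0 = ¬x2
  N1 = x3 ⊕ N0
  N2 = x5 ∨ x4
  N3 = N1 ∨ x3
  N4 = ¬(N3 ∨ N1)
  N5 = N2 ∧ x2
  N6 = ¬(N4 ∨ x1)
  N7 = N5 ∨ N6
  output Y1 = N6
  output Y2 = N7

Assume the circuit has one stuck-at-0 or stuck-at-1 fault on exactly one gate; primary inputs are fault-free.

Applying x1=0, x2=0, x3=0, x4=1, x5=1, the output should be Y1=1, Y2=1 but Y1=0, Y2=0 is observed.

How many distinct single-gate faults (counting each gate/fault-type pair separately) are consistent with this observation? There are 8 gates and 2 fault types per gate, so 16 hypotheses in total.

4

Fault-free: N0=1, N1=1, N2=1, N3=1, N4=0, N5=0, N6=1, N7=1 → Y1=1, Y2=1. Observed Y1=0, Y2=0.
  N0: stuck-at-0 ✓; others ✗
  N1: stuck-at-0 ✓; others ✗
  N2: none of the 2 fault types match ✗
  N3: none of the 2 fault types match ✗
  N4: stuck-at-1 ✓; others ✗
  N5: none of the 2 fault types match ✗
  N6: stuck-at-0 ✓; others ✗
  N7: none of the 2 fault types match ✗
Consistent faults: {N0 stuck-at-0, N1 stuck-at-0, N4 stuck-at-1, N6 stuck-at-0} — 4 in all.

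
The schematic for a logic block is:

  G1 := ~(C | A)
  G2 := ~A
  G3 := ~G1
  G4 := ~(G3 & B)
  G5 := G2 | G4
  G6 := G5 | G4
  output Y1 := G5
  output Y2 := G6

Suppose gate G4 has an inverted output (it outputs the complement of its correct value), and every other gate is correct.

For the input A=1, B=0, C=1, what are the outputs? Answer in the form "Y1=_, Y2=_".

Y1=0, Y2=0

Propagate with G4 forced: G1=0, G2=0, G3=1, G4=0 [inverted output], G5=0, G6=0.
So the outputs are Y1=0, Y2=0. (Without the fault they would be Y1=1, Y2=1.)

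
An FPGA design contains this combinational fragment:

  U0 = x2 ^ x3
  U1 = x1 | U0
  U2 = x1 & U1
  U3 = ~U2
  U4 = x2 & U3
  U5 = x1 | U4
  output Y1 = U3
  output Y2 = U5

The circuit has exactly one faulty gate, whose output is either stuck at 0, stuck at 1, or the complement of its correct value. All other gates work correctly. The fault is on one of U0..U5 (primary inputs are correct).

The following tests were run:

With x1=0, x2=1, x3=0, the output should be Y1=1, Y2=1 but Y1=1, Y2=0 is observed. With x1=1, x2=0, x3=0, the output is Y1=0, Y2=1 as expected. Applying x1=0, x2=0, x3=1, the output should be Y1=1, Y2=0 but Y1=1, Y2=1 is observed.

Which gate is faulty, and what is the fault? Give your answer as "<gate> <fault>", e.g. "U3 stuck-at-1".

Fault-free values for test 1 (x1=0, x2=1, x3=0): U0=1, U1=1, U2=0, U3=1, U4=1, U5=1, giving Y1=1, Y2=1. Observed Y1=1, Y2=0.
Test 1: faults giving observed Y1=1, Y2=0 are {U4 stuck-at-0, U4 inverted output, U5 stuck-at-0, U5 inverted output}.
Test 2 (x1=1, x2=0, x3=0): fault-free U0=0, U1=1, U2=1, U3=0, U4=0, U5=1 → Y1=0, Y2=1; observed Y1=0, Y2=1. Eliminates U5 stuck-at-0, U5 inverted output.
Test 3 (x1=0, x2=0, x3=1): fault-free U0=1, U1=1, U2=0, U3=1, U4=0, U5=0 → Y1=1, Y2=0; observed Y1=1, Y2=1. Eliminates U4 stuck-at-0.
Only U4 inverted output is consistent with every test.

U4 inverted output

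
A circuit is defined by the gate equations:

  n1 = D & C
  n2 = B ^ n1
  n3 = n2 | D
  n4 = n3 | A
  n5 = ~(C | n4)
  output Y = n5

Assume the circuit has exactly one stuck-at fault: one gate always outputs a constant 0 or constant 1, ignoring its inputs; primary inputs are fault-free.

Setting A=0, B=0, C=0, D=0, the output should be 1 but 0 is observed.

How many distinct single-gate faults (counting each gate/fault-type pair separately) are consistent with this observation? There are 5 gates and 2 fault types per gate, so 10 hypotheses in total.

5

Fault-free: n1=0, n2=0, n3=0, n4=0, n5=1 → 1. Observed 0.
  n1 stuck-at-0: output 1 ✗
  n1 stuck-at-1: output 0 ✓
  n2 stuck-at-0: output 1 ✗
  n2 stuck-at-1: output 0 ✓
  n3 stuck-at-0: output 1 ✗
  n3 stuck-at-1: output 0 ✓
  n4 stuck-at-0: output 1 ✗
  n4 stuck-at-1: output 0 ✓
  n5 stuck-at-0: output 0 ✓
  n5 stuck-at-1: output 1 ✗
Consistent faults: {n1 stuck-at-1, n2 stuck-at-1, n3 stuck-at-1, n4 stuck-at-1, n5 stuck-at-0} — 5 in all.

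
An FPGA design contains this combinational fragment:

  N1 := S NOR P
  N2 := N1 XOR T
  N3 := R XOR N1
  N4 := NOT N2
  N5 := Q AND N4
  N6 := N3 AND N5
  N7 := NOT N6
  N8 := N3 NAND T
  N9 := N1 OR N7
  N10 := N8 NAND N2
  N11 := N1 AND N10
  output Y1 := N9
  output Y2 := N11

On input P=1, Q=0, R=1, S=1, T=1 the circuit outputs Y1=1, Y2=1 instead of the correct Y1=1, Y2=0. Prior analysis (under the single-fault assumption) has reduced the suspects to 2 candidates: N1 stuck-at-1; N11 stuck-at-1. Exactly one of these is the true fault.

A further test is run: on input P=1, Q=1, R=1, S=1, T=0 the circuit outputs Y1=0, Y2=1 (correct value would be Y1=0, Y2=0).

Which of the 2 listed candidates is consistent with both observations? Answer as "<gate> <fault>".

N11 stuck-at-1

Evaluate each candidate on input P=1, Q=1, R=1, S=1, T=0:
  N1 stuck-at-1: N1=1 [stuck-at-1], N2=1, N3=0, N4=0, N5=0, N6=0, N7=1, N8=1, N9=1, N10=0, N11=0 → Y1=1, Y2=0 — eliminated
  N11 stuck-at-1: N1=0, N2=0, N3=1, N4=1, N5=1, N6=1, N7=0, N8=1, N9=0, N10=1, N11=1 [stuck-at-1] → Y1=0, Y2=1 — matches
Only N11 stuck-at-1 reproduces the observed Y1=0, Y2=1.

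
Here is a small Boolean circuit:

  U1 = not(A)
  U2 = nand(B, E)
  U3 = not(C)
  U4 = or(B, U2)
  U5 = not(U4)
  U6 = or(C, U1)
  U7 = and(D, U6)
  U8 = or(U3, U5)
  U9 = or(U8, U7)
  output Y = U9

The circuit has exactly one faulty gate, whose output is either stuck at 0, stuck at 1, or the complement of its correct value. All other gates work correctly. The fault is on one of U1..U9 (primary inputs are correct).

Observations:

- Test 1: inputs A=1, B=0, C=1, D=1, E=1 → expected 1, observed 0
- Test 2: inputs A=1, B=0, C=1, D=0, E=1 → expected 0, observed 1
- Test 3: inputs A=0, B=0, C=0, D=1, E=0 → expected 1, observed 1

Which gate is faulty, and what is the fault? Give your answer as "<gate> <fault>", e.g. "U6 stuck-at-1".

U7 inverted output

Fault-free values for test 1 (A=1, B=0, C=1, D=1, E=1): U1=0, U2=1, U3=0, U4=1, U5=0, U6=1, U7=1, U8=0, U9=1, giving Y=1. Observed 0.
Test 1: faults giving observed 0 are {U6 stuck-at-0, U6 inverted output, U7 stuck-at-0, U7 inverted output, U9 stuck-at-0, U9 inverted output}.
Test 2 (A=1, B=0, C=1, D=0, E=1): fault-free U1=0, U2=1, U3=0, U4=1, U5=0, U6=1, U7=0, U8=0, U9=0 → 0; observed 1. Eliminates U6 stuck-at-0, U6 inverted output, U7 stuck-at-0, U9 stuck-at-0.
Test 3 (A=0, B=0, C=0, D=1, E=0): fault-free U1=1, U2=1, U3=1, U4=1, U5=0, U6=1, U7=1, U8=1, U9=1 → 1; observed 1. Eliminates U9 inverted output.
Only U7 inverted output is consistent with every test.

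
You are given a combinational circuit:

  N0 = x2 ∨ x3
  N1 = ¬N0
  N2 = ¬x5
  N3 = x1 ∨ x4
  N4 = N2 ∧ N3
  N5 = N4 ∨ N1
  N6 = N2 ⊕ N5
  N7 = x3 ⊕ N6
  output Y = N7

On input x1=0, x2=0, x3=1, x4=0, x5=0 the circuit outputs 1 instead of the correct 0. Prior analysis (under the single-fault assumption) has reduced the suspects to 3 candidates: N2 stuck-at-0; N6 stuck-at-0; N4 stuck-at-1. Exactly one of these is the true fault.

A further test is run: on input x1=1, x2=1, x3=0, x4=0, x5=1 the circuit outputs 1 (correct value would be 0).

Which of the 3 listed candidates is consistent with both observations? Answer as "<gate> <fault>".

Evaluate each candidate on input x1=1, x2=1, x3=0, x4=0, x5=1:
  N2 stuck-at-0: N0=1, N1=0, N2=0 [stuck-at-0], N3=1, N4=0, N5=0, N6=0, N7=0 → 0 — eliminated
  N6 stuck-at-0: N0=1, N1=0, N2=0, N3=1, N4=0, N5=0, N6=0 [stuck-at-0], N7=0 → 0 — eliminated
  N4 stuck-at-1: N0=1, N1=0, N2=0, N3=1, N4=1 [stuck-at-1], N5=1, N6=1, N7=1 → 1 — matches
Only N4 stuck-at-1 reproduces the observed 1.

N4 stuck-at-1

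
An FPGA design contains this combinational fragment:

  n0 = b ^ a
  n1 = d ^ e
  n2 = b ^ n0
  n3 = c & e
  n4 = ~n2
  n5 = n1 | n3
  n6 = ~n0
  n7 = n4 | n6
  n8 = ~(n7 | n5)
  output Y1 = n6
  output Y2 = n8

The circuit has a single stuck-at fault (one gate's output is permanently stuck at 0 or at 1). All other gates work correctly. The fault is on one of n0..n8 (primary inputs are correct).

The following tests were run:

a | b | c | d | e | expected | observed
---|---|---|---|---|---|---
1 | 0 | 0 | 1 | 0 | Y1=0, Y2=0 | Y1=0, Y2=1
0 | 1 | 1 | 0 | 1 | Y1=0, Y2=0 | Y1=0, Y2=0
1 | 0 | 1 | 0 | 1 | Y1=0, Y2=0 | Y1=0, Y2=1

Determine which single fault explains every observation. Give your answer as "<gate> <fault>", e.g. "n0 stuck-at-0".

n5 stuck-at-0

Fault-free values for test 1 (a=1, b=0, c=0, d=1, e=0): n0=1, n1=1, n2=1, n3=0, n4=0, n5=1, n6=0, n7=0, n8=0, giving Y1=0, Y2=0. Observed Y1=0, Y2=1.
Test 1: faults giving observed Y1=0, Y2=1 are {n1 stuck-at-0, n5 stuck-at-0, n8 stuck-at-1}.
Test 2 (a=0, b=1, c=1, d=0, e=1): fault-free n0=1, n1=1, n2=0, n3=1, n4=1, n5=1, n6=0, n7=1, n8=0 → Y1=0, Y2=0; observed Y1=0, Y2=0. Eliminates n8 stuck-at-1.
Test 3 (a=1, b=0, c=1, d=0, e=1): fault-free n0=1, n1=1, n2=1, n3=1, n4=0, n5=1, n6=0, n7=0, n8=0 → Y1=0, Y2=0; observed Y1=0, Y2=1. Eliminates n1 stuck-at-0.
Only n5 stuck-at-0 is consistent with every test.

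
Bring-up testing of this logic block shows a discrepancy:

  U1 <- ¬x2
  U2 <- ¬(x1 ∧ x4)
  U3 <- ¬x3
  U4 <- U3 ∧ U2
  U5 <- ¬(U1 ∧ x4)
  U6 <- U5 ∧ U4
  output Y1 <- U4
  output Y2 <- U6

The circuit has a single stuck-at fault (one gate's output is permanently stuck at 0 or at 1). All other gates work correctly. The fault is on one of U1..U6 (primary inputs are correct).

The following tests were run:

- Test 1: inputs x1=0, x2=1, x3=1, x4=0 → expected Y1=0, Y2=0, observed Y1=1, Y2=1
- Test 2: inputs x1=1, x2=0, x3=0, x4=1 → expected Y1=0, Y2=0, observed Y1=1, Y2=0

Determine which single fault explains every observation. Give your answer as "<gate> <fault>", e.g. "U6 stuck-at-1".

U4 stuck-at-1

Fault-free values for test 1 (x1=0, x2=1, x3=1, x4=0): U1=0, U2=1, U3=0, U4=0, U5=1, U6=0, giving Y1=0, Y2=0. Observed Y1=1, Y2=1.
Test 1: faults giving observed Y1=1, Y2=1 are {U3 stuck-at-1, U4 stuck-at-1}.
Test 2 (x1=1, x2=0, x3=0, x4=1): fault-free U1=1, U2=0, U3=1, U4=0, U5=0, U6=0 → Y1=0, Y2=0; observed Y1=1, Y2=0. Eliminates U3 stuck-at-1.
Only U4 stuck-at-1 is consistent with every test.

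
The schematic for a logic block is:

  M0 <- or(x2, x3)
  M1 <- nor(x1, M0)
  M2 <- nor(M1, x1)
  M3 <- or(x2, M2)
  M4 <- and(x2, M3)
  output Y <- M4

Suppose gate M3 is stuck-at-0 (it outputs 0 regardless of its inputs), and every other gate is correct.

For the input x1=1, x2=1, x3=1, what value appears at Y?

Propagate with M3 forced: M0=1, M1=0, M2=0, M3=0 [stuck-at-0], M4=0.
So Y = 0. (Without the fault it would be 1.)

0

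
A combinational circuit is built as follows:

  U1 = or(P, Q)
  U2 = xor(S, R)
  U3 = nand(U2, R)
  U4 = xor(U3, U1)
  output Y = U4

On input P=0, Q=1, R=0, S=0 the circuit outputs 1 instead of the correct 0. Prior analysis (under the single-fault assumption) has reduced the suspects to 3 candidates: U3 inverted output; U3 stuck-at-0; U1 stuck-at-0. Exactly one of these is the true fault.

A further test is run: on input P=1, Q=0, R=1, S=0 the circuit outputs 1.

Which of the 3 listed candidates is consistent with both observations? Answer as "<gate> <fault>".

U3 stuck-at-0

Evaluate each candidate on input P=1, Q=0, R=1, S=0:
  U3 inverted output: U1=1, U2=1, U3=1 [inverted output], U4=0 → 0 — eliminated
  U3 stuck-at-0: U1=1, U2=1, U3=0 [stuck-at-0], U4=1 → 1 — matches
  U1 stuck-at-0: U1=0 [stuck-at-0], U2=1, U3=0, U4=0 → 0 — eliminated
Only U3 stuck-at-0 reproduces the observed 1.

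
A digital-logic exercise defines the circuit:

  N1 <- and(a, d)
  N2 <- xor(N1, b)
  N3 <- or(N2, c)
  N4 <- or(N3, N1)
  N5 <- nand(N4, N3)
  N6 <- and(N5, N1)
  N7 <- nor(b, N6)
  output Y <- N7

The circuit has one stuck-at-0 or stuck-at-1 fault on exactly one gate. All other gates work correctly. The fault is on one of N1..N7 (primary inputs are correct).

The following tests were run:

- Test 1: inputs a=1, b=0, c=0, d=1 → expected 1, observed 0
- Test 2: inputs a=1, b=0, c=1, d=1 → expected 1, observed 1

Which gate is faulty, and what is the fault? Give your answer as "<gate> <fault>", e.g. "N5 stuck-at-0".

N2 stuck-at-0

Fault-free values for test 1 (a=1, b=0, c=0, d=1): N1=1, N2=1, N3=1, N4=1, N5=0, N6=0, N7=1, giving Y=1. Observed 0.
Test 1: faults giving observed 0 are {N2 stuck-at-0, N3 stuck-at-0, N4 stuck-at-0, N5 stuck-at-1, N6 stuck-at-1, N7 stuck-at-0}.
Test 2 (a=1, b=0, c=1, d=1): fault-free N1=1, N2=1, N3=1, N4=1, N5=0, N6=0, N7=1 → 1; observed 1. Eliminates N3 stuck-at-0, N4 stuck-at-0, N5 stuck-at-1, N6 stuck-at-1, N7 stuck-at-0.
Only N2 stuck-at-0 is consistent with every test.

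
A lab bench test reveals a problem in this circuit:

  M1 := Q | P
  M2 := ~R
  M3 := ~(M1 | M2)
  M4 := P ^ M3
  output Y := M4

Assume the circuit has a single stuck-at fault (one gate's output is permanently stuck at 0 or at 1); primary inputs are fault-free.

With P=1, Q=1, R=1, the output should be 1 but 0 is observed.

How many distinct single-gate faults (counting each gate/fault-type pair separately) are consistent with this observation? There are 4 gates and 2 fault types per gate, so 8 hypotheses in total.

Fault-free: M1=1, M2=0, M3=0, M4=1 → 1. Observed 0.
  M1 stuck-at-0: output 0 ✓
  M1 stuck-at-1: output 1 ✗
  M2 stuck-at-0: output 1 ✗
  M2 stuck-at-1: output 1 ✗
  M3 stuck-at-0: output 1 ✗
  M3 stuck-at-1: output 0 ✓
  M4 stuck-at-0: output 0 ✓
  M4 stuck-at-1: output 1 ✗
Consistent faults: {M1 stuck-at-0, M3 stuck-at-1, M4 stuck-at-0} — 3 in all.

3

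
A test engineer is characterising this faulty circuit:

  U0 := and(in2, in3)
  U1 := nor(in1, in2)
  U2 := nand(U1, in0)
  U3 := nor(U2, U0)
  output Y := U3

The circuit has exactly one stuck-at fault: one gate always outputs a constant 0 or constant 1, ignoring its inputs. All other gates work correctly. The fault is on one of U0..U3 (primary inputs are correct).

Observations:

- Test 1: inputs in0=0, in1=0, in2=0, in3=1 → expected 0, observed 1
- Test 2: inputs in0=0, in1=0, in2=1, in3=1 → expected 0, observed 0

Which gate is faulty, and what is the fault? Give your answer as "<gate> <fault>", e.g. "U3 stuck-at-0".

U2 stuck-at-0

Fault-free values for test 1 (in0=0, in1=0, in2=0, in3=1): U0=0, U1=1, U2=1, U3=0, giving Y=0. Observed 1.
Test 1: faults giving observed 1 are {U2 stuck-at-0, U3 stuck-at-1}.
Test 2 (in0=0, in1=0, in2=1, in3=1): fault-free U0=1, U1=0, U2=1, U3=0 → 0; observed 0. Eliminates U3 stuck-at-1.
Only U2 stuck-at-0 is consistent with every test.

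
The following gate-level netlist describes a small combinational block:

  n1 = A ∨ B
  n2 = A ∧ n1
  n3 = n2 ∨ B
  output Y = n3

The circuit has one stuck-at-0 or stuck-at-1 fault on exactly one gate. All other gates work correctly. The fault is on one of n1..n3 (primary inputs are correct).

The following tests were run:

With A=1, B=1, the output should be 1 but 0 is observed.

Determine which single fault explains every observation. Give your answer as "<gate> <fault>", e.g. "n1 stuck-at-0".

n3 stuck-at-0

Fault-free values for test 1 (A=1, B=1): n1=1, n2=1, n3=1, giving Y=1. Observed 0.
Test 1: faults giving observed 0 are {n3 stuck-at-0}.
Only n3 stuck-at-0 is consistent with every test.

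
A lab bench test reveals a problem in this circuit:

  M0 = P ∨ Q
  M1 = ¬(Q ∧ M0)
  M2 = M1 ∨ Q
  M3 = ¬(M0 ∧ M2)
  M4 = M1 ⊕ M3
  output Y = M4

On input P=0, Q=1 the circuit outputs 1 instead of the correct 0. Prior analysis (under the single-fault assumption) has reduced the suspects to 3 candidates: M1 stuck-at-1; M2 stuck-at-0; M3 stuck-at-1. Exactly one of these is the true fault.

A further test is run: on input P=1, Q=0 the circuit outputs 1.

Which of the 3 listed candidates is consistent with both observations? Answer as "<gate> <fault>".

Evaluate each candidate on input P=1, Q=0:
  M1 stuck-at-1: M0=1, M1=1 [stuck-at-1], M2=1, M3=0, M4=1 → 1 — matches
  M2 stuck-at-0: M0=1, M1=1, M2=0 [stuck-at-0], M3=1, M4=0 → 0 — eliminated
  M3 stuck-at-1: M0=1, M1=1, M2=1, M3=1 [stuck-at-1], M4=0 → 0 — eliminated
Only M1 stuck-at-1 reproduces the observed 1.

M1 stuck-at-1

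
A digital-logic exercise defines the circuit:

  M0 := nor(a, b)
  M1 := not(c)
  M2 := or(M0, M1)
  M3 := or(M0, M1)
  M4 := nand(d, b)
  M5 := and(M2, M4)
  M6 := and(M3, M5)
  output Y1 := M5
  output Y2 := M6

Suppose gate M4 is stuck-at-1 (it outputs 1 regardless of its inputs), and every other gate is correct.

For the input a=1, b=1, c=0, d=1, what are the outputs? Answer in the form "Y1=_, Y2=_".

Propagate with M4 forced: M0=0, M1=1, M2=1, M3=1, M4=1 [stuck-at-1], M5=1, M6=1.
So the outputs are Y1=1, Y2=1. (Without the fault they would be Y1=0, Y2=0.)

Y1=1, Y2=1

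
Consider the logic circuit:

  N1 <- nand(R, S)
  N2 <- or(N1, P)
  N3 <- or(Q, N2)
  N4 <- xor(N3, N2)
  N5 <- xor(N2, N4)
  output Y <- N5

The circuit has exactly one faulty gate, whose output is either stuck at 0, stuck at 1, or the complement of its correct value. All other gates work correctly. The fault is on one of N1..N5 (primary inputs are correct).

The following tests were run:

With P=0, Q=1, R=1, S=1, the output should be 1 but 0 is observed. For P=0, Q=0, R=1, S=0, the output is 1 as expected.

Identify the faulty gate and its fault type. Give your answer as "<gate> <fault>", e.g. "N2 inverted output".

N4 stuck-at-0

Fault-free values for test 1 (P=0, Q=1, R=1, S=1): N1=0, N2=0, N3=1, N4=1, N5=1, giving Y=1. Observed 0.
Test 1: faults giving observed 0 are {N3 stuck-at-0, N3 inverted output, N4 stuck-at-0, N4 inverted output, N5 stuck-at-0, N5 inverted output}.
Test 2 (P=0, Q=0, R=1, S=0): fault-free N1=1, N2=1, N3=1, N4=0, N5=1 → 1; observed 1. Eliminates N3 stuck-at-0, N3 inverted output, N4 inverted output, N5 stuck-at-0, N5 inverted output.
Only N4 stuck-at-0 is consistent with every test.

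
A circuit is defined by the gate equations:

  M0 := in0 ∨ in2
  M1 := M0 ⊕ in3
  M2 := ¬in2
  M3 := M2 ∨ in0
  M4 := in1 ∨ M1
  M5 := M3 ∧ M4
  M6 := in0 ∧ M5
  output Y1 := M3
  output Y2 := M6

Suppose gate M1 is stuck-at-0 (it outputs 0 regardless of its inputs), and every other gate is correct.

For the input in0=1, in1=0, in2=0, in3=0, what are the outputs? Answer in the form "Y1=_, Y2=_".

Y1=1, Y2=0

Propagate with M1 forced: M0=1, M1=0 [stuck-at-0], M2=1, M3=1, M4=0, M5=0, M6=0.
So the outputs are Y1=1, Y2=0. (Without the fault they would be Y1=1, Y2=1.)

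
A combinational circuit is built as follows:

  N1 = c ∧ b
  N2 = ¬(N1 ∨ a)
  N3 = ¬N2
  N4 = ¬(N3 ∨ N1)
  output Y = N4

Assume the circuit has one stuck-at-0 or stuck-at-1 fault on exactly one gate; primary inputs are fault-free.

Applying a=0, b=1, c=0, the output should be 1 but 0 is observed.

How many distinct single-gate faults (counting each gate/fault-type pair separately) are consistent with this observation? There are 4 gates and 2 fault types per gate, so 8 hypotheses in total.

Fault-free: N1=0, N2=1, N3=0, N4=1 → 1. Observed 0.
  N1 stuck-at-0: output 1 ✗
  N1 stuck-at-1: output 0 ✓
  N2 stuck-at-0: output 0 ✓
  N2 stuck-at-1: output 1 ✗
  N3 stuck-at-0: output 1 ✗
  N3 stuck-at-1: output 0 ✓
  N4 stuck-at-0: output 0 ✓
  N4 stuck-at-1: output 1 ✗
Consistent faults: {N1 stuck-at-1, N2 stuck-at-0, N3 stuck-at-1, N4 stuck-at-0} — 4 in all.

4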